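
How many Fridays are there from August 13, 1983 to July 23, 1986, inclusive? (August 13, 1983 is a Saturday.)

August 13, 1983 is a Saturday; the first Friday on or after it is August 19, 1983 (6 days later).
From August 19, 1983 to July 23, 1986: 134 + 366 + 365 + 204 = 1069 days (rest of 1983, 1984, 1985, to July 23, 1986 in 1986).
1069 ÷ 7 = 152 full weeks with remainder 5, so 152 more Fridays after the first → 153.

153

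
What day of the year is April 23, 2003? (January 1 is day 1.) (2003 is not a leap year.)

Days in months before April: 31 + 28 + 31 = 90.
Plus 23 days into April → day 113.

113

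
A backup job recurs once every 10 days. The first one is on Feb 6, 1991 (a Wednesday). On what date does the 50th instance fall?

The 50th occurrence is 49 intervals after the first: 49 × 10 = 490 days after Feb 6, 1991.
Feb has 28 days — 22 days to the end of Feb leaves 468.
From end of Feb to end of 1991 is 306 days (162 left).
Jan has 31 days (131 left).
Feb has 29 days (102 left).
Mar has 31 days (71 left).
Apr has 30 days (41 left).
May has 31 days (10 left).
10 days into Jun → Jun 10, 1992.

Jun 10, 1992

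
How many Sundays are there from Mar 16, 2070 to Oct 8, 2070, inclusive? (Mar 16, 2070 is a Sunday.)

30

Mar 16, 2070 is a Sunday; the first Sunday on or after it is Mar 16, 2070.
From Mar 16, 2070 to Oct 8, 2070: 15 + 30 + 31 + 30 + 31 + 31 + 30 + 8 = 206 days (rest of Mar, Apr, May, Jun, Jul, Aug, Sep, Oct).
206 ÷ 7 = 29 full weeks with remainder 3, so 29 more Sundays after the first → 30.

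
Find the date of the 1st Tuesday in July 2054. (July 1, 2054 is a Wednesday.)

7 July 2054

July 2054 begins on a Wednesday, so the first Tuesday is July 7 (6 days later).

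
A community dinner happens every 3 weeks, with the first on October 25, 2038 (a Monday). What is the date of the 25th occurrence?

March 12, 2040

The 25th occurrence is 24 intervals after the first: 24 × 21 = 504 days after October 25, 2038.
October has 31 days — 6 days to the end of October leaves 498.
From end of October to end of 2038 is 61 days (437 left).
2039 has 365 days (72 left).
January has 31 days (41 left).
February has 29 days (12 left).
12 days into March → March 12, 2040.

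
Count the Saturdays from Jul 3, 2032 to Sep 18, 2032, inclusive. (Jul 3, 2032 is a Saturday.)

12

Jul 3, 2032 is a Saturday; the first Saturday on or after it is Jul 3, 2032.
From Jul 3, 2032 to Sep 18, 2032: 28 + 31 + 18 = 77 days (rest of Jul, Aug, Sep).
77 ÷ 7 = 11 full weeks with remainder 0, so 11 more Saturdays after the first → 12.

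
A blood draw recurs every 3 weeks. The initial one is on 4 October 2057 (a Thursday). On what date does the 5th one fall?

The 5th occurrence is 4 intervals after the first: 4 × 21 = 84 days after 4 October 2057.
October has 31 days — 27 days to the end of October leaves 57.
November has 30 days (27 left).
27 days into December → 27 December 2057.

27 December 2057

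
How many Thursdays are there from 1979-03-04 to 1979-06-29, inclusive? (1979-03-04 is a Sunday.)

1979-03-04 is a Sunday; the first Thursday on or after it is 1979-03-08 (4 days later).
From 1979-03-08 to 1979-06-29: 23 + 30 + 31 + 29 = 113 days (rest of March, April, May, June).
113 ÷ 7 = 16 full weeks with remainder 1, so 16 more Thursdays after the first → 17.

17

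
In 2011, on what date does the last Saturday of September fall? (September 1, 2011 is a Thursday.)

September 2011 begins on a Thursday, so the first Saturday is September 3 (2 days later).
September 2011 has 30 days. Adding weeks: 3, 10, 17, 24 — the last one ≤ 30 is the 24th.

September 24, 2011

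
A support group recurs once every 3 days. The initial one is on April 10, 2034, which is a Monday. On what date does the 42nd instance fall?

The 42nd occurrence is 41 intervals after the first: 41 × 3 = 123 days after April 10, 2034.
April has 30 days — 20 days to the end of April leaves 103.
May has 31 days (72 left).
June has 30 days (42 left).
July has 31 days (11 left).
11 days into August → August 11, 2034.

August 11, 2034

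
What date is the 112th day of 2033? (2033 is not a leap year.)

April 22, 2033

January has 31 days (112 − 31 = 81 remain).
February has 28 days (81 − 28 = 53 remain).
March has 31 days (53 − 31 = 22 remain).
22 into April → April 22.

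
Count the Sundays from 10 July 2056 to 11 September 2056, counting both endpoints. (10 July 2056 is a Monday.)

9

10 July 2056 is a Monday; the first Sunday on or after it is 16 July 2056 (6 days later).
From 16 July 2056 to 11 September 2056: 15 + 31 + 11 = 57 days (rest of July, August, September).
57 ÷ 7 = 8 full weeks with remainder 1, so 8 more Sundays after the first → 9.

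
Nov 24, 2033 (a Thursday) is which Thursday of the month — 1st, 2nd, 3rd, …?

4th

Day 24 falls in week ⌈24/7⌉ of the month.
Days 1–7 hold the 1st Thursday, 8–14 the 2nd, 15–21 the 3rd, 22–28 the 4th, 29–31 the 5th.
24 is in the range for the 4th.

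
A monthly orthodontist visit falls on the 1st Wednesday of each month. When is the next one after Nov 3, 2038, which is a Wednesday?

Nov 2038 starts on a Monday, so its 1st Wednesday is Nov 3, 2038 (2 days in).
That is not after Nov 3, 2038, so look at Dec 2038.
Dec 2038 starts on a Wednesday, so its 1st Wednesday is Dec 1, 2038.

Dec 1, 2038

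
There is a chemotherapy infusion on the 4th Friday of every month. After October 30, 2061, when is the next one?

November 25, 2061

October 2061 starts on a Saturday; its first Friday is the 7th, so the 4th Friday is the 28th — October 28, 2061.
That is not after October 30, 2061, so look at November 2061.
November 2061 starts on a Tuesday; its first Friday is the 4th, so the 4th Friday is the 25th — November 25, 2061.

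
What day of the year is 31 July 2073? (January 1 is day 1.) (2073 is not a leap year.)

212

Days in months before July: 31 + 28 + 31 + 30 + 31 + 30 = 181.
Plus 31 days into July → day 212.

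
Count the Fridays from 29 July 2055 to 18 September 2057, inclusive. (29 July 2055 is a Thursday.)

112

29 July 2055 is a Thursday; the first Friday on or after it is 30 July 2055 (1 day later).
From 30 July 2055 to 18 September 2057: 154 + 366 + 261 = 781 days (rest of 2055, 2056, to 18 September 2057 in 2057).
781 ÷ 7 = 111 full weeks with remainder 4, so 111 more Fridays after the first → 112.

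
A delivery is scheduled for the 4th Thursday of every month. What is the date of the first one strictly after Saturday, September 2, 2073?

September 2073 starts on a Friday; its first Thursday is the 7th, so the 4th Thursday is the 28th — September 28, 2073.
September 28, 2073 is after September 2, 2073, so that is the next one.

September 28, 2073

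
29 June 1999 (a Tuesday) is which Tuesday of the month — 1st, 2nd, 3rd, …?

5th

Day 29 falls in week ⌈29/7⌉ of the month.
Days 1–7 hold the 1st Tuesday, 8–14 the 2nd, 15–21 the 3rd, 22–28 the 4th, 29–31 the 5th.
29 is in the range for the 5th.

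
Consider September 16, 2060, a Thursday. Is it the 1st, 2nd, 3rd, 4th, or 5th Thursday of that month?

Day 16 falls in week ⌈16/7⌉ of the month.
Days 1–7 hold the 1st Thursday, 8–14 the 2nd, 15–21 the 3rd, 22–28 the 4th, 29–31 the 5th.
16 is in the range for the 3rd.

3rd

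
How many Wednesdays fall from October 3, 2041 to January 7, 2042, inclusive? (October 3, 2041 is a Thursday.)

13

October 3, 2041 is a Thursday; the first Wednesday on or after it is October 9, 2041 (6 days later).
From October 9, 2041 to January 7, 2042: 22 + 30 + 31 + 7 = 90 days (rest of October, November, December, January).
90 ÷ 7 = 12 full weeks with remainder 6, so 12 more Wednesdays after the first → 13.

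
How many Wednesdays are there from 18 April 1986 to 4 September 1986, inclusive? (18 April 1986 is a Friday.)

18 April 1986 is a Friday; the first Wednesday on or after it is 23 April 1986 (5 days later).
From 23 April 1986 to 4 September 1986: 7 + 31 + 30 + 31 + 31 + 4 = 134 days (rest of April, May, June, July, August, September).
134 ÷ 7 = 19 full weeks with remainder 1, so 19 more Wednesdays after the first → 20.

20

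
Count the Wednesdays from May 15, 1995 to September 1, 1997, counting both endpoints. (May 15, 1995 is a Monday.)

120

May 15, 1995 is a Monday; the first Wednesday on or after it is May 17, 1995 (2 days later).
From May 17, 1995 to September 1, 1997: 228 + 366 + 244 = 838 days (rest of 1995, 1996, to September 1, 1997 in 1997).
838 ÷ 7 = 119 full weeks with remainder 5, so 119 more Wednesdays after the first → 120.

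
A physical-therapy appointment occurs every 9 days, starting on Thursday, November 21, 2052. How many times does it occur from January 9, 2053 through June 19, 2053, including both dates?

Occurrences land 9·i days after November 21, 2052 for i = 0, 1, 2, …
January 9, 2053 is 49 days after the start; 49 ÷ 9 = 5 remainder 4; since the remainder is 4, round up to i = 6. First occurrence in the window: #7 on January 14, 2053 (6×9 = 54 days in).
June 19, 2053 is 210 days after the start; 210 ÷ 9 = 23 remainder 3. Last occurrence in the window: #24 on June 16, 2053.
Occurrences #7 through #24: 18 in total.

18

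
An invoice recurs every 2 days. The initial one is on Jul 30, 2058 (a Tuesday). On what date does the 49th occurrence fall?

Nov 3, 2058

The 49th occurrence is 48 intervals after the first: 48 × 2 = 96 days after Jul 30, 2058.
Jul has 31 days — 1 day to the end of Jul leaves 95.
Aug has 31 days (64 left).
Sep has 30 days (34 left).
Oct has 31 days (3 left).
3 days into Nov → Nov 3, 2058.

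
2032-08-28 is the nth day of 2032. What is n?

Days in months before August: 31 + 29 + 31 + 30 + 31 + 30 + 31 = 213.
Plus 28 days into August → day 241.

241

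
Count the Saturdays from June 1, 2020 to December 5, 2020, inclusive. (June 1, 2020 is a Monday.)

27

June 1, 2020 is a Monday; the first Saturday on or after it is June 6, 2020 (5 days later).
From June 6, 2020 to December 5, 2020: 24 + 31 + 31 + 30 + 31 + 30 + 5 = 182 days (rest of June, July, August, September, October, November, December).
182 ÷ 7 = 26 full weeks with remainder 0, so 26 more Saturdays after the first → 27.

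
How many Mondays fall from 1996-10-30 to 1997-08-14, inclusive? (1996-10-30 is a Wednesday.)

41

1996-10-30 is a Wednesday; the first Monday on or after it is 1996-11-04 (5 days later).
From 1996-11-04 to 1997-08-14: 26 + 31 + 31 + 28 + 31 + 30 + 31 + 30 + 31 + 14 = 283 days (rest of November, December, January, February, March, April, May, June, July, August).
283 ÷ 7 = 40 full weeks with remainder 3, so 40 more Mondays after the first → 41.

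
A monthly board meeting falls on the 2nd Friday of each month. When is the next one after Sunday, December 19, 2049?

December 2049 starts on a Wednesday; its first Friday is the 3rd, so the 2nd Friday is the 10th — December 10, 2049.
That is not after December 19, 2049, so look at January 2050.
January 2050 starts on a Saturday; its first Friday is the 7th, so the 2nd Friday is the 14th — January 14, 2050.

January 14, 2050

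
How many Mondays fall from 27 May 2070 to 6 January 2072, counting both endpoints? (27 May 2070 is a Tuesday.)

27 May 2070 is a Tuesday; the first Monday on or after it is 2 June 2070 (6 days later).
From 2 June 2070 to 6 January 2072: 212 + 365 + 6 = 583 days (rest of 2070, 2071, to 6 January 2072 in 2072).
583 ÷ 7 = 83 full weeks with remainder 2, so 83 more Mondays after the first → 84.

84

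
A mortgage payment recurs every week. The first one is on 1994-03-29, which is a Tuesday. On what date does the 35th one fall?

The 35th occurrence is 34 intervals after the first: 34 × 7 = 238 days after 1994-03-29.
March has 31 days — 2 days to the end of March leaves 236.
April has 30 days (206 left).
May has 31 days (175 left).
June has 30 days (145 left).
July has 31 days (114 left).
August has 31 days (83 left).
September has 30 days (53 left).
October has 31 days (22 left).
22 days into November → 1994-11-22.

1994-11-22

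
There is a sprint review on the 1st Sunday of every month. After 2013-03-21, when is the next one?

2013-04-07

March 2013 starts on a Friday, so its 1st Sunday is 2013-03-03 (2 days in).
That is not after 2013-03-21, so look at April 2013.
April 2013 starts on a Monday, so its 1st Sunday is 2013-04-07 (6 days in).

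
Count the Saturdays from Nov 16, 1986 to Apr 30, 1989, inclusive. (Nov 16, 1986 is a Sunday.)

128

Nov 16, 1986 is a Sunday; the first Saturday on or after it is Nov 22, 1986 (6 days later).
From Nov 22, 1986 to Apr 30, 1989: 39 + 365 + 366 + 120 = 890 days (rest of 1986, 1987, 1988, to Apr 30, 1989 in 1989).
890 ÷ 7 = 127 full weeks with remainder 1, so 127 more Saturdays after the first → 128.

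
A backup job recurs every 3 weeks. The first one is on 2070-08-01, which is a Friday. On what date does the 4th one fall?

The 4th occurrence is 3 intervals after the first: 3 × 21 = 63 days after 2070-08-01.
August has 31 days — 30 days to the end of August leaves 33.
September has 30 days (3 left).
3 days into October → 2070-10-03.

2070-10-03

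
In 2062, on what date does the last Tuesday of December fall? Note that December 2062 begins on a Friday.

26 December 2062

December 2062 begins on a Friday, so the first Tuesday is December 5 (4 days later).
December 2062 has 31 days. Adding weeks: 5, 12, 19, 26 — the last one ≤ 31 is the 26th.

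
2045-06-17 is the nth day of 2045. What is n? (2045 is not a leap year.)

168

Days in months before June: 31 + 28 + 31 + 30 + 31 = 151.
Plus 17 days into June → day 168.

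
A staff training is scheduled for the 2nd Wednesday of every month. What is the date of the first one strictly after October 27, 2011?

October 2011 starts on a Saturday; its first Wednesday is the 5th, so the 2nd Wednesday is the 12th — October 12, 2011.
That is not after October 27, 2011, so look at November 2011.
November 2011 starts on a Tuesday; its first Wednesday is the 2nd, so the 2nd Wednesday is the 9th — November 9, 2011.

November 9, 2011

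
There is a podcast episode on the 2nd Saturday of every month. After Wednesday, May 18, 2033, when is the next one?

May 2033 starts on a Sunday; its first Saturday is the 7th, so the 2nd Saturday is the 14th — May 14, 2033.
That is not after May 18, 2033, so look at June 2033.
June 2033 starts on a Wednesday; its first Saturday is the 4th, so the 2nd Saturday is the 11th — June 11, 2033.

June 11, 2033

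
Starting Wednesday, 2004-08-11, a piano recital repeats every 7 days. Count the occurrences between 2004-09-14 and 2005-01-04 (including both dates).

Occurrences land 7·i days after 2004-08-11 for i = 0, 1, 2, …
2004-09-14 is 34 days after the start; 34 ÷ 7 = 4 remainder 6; since the remainder is 6, round up to i = 5. First occurrence in the window: #6 on 2004-09-15 (5×7 = 35 days in).
2005-01-04 is 146 days after the start; 146 ÷ 7 = 20 remainder 6. Last occurrence in the window: #21 on 2004-12-29.
Occurrences #6 through #21: 16 in total.

16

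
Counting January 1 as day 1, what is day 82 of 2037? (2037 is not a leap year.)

Mar 23, 2037

Jan has 31 days (82 − 31 = 51 remain).
Feb has 28 days (51 − 28 = 23 remain).
23 into Mar → Mar 23.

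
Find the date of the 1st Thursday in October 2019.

2019-10-03

The first Thursday of October 2019 is October 3.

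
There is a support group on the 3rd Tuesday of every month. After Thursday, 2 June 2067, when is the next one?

21 June 2067

June 2067 starts on a Wednesday; its first Tuesday is the 7th, so the 3rd Tuesday is the 21st — 21 June 2067.
21 June 2067 is after 2 June 2067, so that is the next one.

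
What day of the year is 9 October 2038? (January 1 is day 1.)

Days in months before October: 31 + 28 + 31 + 30 + 31 + 30 + 31 + 31 + 30 = 273.
Plus 9 days into October → day 282.

282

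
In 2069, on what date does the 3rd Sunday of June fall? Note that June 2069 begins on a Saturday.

June 16, 2069

June 2069 begins on a Saturday, so the first Sunday is June 2 (1 day later).
The 3rd Sunday is 2 weeks later: 2 + 14 = 16.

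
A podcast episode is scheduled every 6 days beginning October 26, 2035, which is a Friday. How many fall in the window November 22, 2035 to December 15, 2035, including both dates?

Occurrences land 6·i days after October 26, 2035 for i = 0, 1, 2, …
November 22, 2035 is 27 days after the start; 27 ÷ 6 = 4 remainder 3; since the remainder is 3, round up to i = 5. First occurrence in the window: #6 on November 25, 2035 (5×6 = 30 days in).
December 15, 2035 is 50 days after the start; 50 ÷ 6 = 8 remainder 2. Last occurrence in the window: #9 on December 13, 2035.
Occurrences #6 through #9: 4 in total.

4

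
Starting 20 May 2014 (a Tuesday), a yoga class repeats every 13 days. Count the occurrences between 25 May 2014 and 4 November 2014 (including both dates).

Occurrences land 13·i days after 20 May 2014 for i = 0, 1, 2, …
25 May 2014 is 5 days after the start; 5 ÷ 13 = 0 remainder 5; since the remainder is 5, round up to i = 1. First occurrence in the window: #2 on 2 June 2014 (1×13 = 13 days in).
4 November 2014 is 168 days after the start; 168 ÷ 13 = 12 remainder 12. Last occurrence in the window: #13 on 23 October 2014.
Occurrences #2 through #13: 12 in total.

12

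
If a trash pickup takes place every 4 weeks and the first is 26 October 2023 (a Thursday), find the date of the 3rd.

21 December 2023

The 3rd occurrence is 2 intervals after the first: 2 × 28 = 56 days after 26 October 2023.
October has 31 days — 5 days to the end of October leaves 51.
November has 30 days (21 left).
21 days into December → 21 December 2023.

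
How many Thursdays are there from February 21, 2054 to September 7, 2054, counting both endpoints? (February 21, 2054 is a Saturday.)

February 21, 2054 is a Saturday; the first Thursday on or after it is February 26, 2054 (5 days later).
From February 26, 2054 to September 7, 2054: 2 + 31 + 30 + 31 + 30 + 31 + 31 + 7 = 193 days (rest of February, March, April, May, June, July, August, September).
193 ÷ 7 = 27 full weeks with remainder 4, so 27 more Thursdays after the first → 28.

28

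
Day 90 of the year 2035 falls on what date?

Jan has 31 days (90 − 31 = 59 remain).
Feb has 28 days (59 − 28 = 31 remain).
31 into Mar → Mar 31.

Mar 31, 2035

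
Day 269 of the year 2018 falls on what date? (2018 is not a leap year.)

January has 31 days (269 − 31 = 238 remain).
February has 28 days (238 − 28 = 210 remain).
March has 31 days (210 − 31 = 179 remain).
April has 30 days (179 − 30 = 149 remain).
May has 31 days (149 − 31 = 118 remain).
June has 30 days (118 − 30 = 88 remain).
July has 31 days (88 − 31 = 57 remain).
August has 31 days (57 − 31 = 26 remain).
26 into September → September 26.

26 September 2018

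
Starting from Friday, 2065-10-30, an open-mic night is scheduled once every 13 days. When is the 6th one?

2066-01-03

The 6th occurrence is 5 intervals after the first: 5 × 13 = 65 days after 2065-10-30.
October has 31 days — 1 day to the end of October leaves 64.
November has 30 days (34 left).
December has 31 days (3 left).
3 days into January → 2066-01-03.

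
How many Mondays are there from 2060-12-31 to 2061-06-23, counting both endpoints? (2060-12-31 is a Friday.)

25

2060-12-31 is a Friday; the first Monday on or after it is 2061-01-03 (3 days later).
From 2061-01-03 to 2061-06-23: 28 + 28 + 31 + 30 + 31 + 23 = 171 days (rest of January, February, March, April, May, June).
171 ÷ 7 = 24 full weeks with remainder 3, so 24 more Mondays after the first → 25.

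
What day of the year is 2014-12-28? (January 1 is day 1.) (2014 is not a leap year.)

Days in months before December: 31 + 28 + 31 + 30 + 31 + 30 + 31 + 31 + 30 + 31 + 30 = 334.
Plus 28 days into December → day 362.

362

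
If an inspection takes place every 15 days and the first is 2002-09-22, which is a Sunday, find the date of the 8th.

2003-01-05

The 8th occurrence is 7 intervals after the first: 7 × 15 = 105 days after 2002-09-22.
September has 30 days — 8 days to the end of September leaves 97.
October has 31 days (66 left).
November has 30 days (36 left).
December has 31 days (5 left).
5 days into January → 2003-01-05.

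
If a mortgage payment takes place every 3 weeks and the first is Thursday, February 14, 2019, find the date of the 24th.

June 11, 2020

The 24th occurrence is 23 intervals after the first: 23 × 21 = 483 days after February 14, 2019.
February has 28 days — 14 days to the end of February leaves 469.
From end of February to end of 2019 is 306 days (163 left).
January has 31 days (132 left).
February has 29 days (103 left).
March has 31 days (72 left).
April has 30 days (42 left).
May has 31 days (11 left).
11 days into June → June 11, 2020.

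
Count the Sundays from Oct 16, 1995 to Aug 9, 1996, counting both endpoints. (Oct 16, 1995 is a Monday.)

42

Oct 16, 1995 is a Monday; the first Sunday on or after it is Oct 22, 1995 (6 days later).
From Oct 22, 1995 to Aug 9, 1996: 9 + 30 + 31 + 31 + 29 + 31 + 30 + 31 + 30 + 31 + 9 = 292 days (rest of Oct, Nov, Dec, Jan, Feb, Mar, Apr, May, Jun, Jul, Aug).
292 ÷ 7 = 41 full weeks with remainder 5, so 41 more Sundays after the first → 42.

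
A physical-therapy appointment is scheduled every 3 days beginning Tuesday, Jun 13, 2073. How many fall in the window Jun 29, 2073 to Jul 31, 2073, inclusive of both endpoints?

11

Occurrences land 3·i days after Jun 13, 2073 for i = 0, 1, 2, …
Jun 29, 2073 is 16 days after the start; 16 ÷ 3 = 5 remainder 1; since the remainder is 1, round up to i = 6. First occurrence in the window: #7 on Jul 1, 2073 (6×3 = 18 days in).
Jul 31, 2073 is 48 days after the start; 48 ÷ 3 = 16 remainder 0. Last occurrence in the window: #17 on Jul 31, 2073.
Occurrences #7 through #17: 11 in total.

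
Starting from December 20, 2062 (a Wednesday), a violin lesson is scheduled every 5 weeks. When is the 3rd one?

The 3rd occurrence is 2 intervals after the first: 2 × 35 = 70 days after December 20, 2062.
December has 31 days — 11 days to the end of December leaves 59.
January has 31 days (28 left).
28 days into February → February 28, 2063.

February 28, 2063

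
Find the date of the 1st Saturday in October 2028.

7 October 2028

The first Saturday of October 2028 is October 7.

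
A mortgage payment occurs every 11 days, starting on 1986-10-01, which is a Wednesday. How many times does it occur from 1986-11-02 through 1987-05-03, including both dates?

17

Occurrences land 11·i days after 1986-10-01 for i = 0, 1, 2, …
1986-11-02 is 32 days after the start; 32 ÷ 11 = 2 remainder 10; since the remainder is 10, round up to i = 3. First occurrence in the window: #4 on 1986-11-03 (3×11 = 33 days in).
1987-05-03 is 214 days after the start; 214 ÷ 11 = 19 remainder 5. Last occurrence in the window: #20 on 1987-04-28.
Occurrences #4 through #20: 17 in total.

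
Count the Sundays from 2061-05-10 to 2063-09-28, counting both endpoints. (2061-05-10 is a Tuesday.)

124

2061-05-10 is a Tuesday; the first Sunday on or after it is 2061-05-15 (5 days later).
From 2061-05-15 to 2063-09-28: 230 + 365 + 271 = 866 days (rest of 2061, 2062, to 2063-09-28 in 2063).
866 ÷ 7 = 123 full weeks with remainder 5, so 123 more Sundays after the first → 124.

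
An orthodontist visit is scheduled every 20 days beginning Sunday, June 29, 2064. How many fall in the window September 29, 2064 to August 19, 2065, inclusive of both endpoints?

16

Occurrences land 20·i days after June 29, 2064 for i = 0, 1, 2, …
September 29, 2064 is 92 days after the start; 92 ÷ 20 = 4 remainder 12; since the remainder is 12, round up to i = 5. First occurrence in the window: #6 on October 7, 2064 (5×20 = 100 days in).
August 19, 2065 is 416 days after the start; 416 ÷ 20 = 20 remainder 16. Last occurrence in the window: #21 on August 3, 2065.
Occurrences #6 through #21: 16 in total.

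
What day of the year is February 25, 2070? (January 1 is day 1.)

56

Days in months before February: 31 = 31.
Plus 25 days into February → day 56.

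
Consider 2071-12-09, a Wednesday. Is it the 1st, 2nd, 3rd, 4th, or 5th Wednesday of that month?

Day 9 falls in week ⌈9/7⌉ of the month.
Days 1–7 hold the 1st Wednesday, 8–14 the 2nd, 15–21 the 3rd, 22–28 the 4th, 29–31 the 5th.
9 is in the range for the 2nd.

2nd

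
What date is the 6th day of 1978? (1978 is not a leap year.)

6 into January → January 6.

1978-01-06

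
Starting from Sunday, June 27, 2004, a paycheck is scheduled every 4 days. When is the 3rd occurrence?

July 5, 2004

The 3rd occurrence is 2 intervals after the first: 2 × 4 = 8 days after June 27, 2004.
June has 30 days — 3 days to the end of June leaves 5.
5 days into July → July 5, 2004.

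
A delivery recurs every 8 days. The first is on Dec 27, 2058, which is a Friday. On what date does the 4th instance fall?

The 4th occurrence is 3 intervals after the first: 3 × 8 = 24 days after Dec 27, 2058.
Dec has 31 days — 4 days to the end of Dec leaves 20.
20 days into Jan → Jan 20, 2059.

Jan 20, 2059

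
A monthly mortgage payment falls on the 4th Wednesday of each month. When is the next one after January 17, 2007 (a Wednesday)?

January 2007 starts on a Monday; its first Wednesday is the 3rd, so the 4th Wednesday is the 24th — January 24, 2007.
January 24, 2007 is after January 17, 2007, so that is the next one.

January 24, 2007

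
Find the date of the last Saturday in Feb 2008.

The first Saturday of Feb 2008 is Feb 2.
Feb 2008 has 29 days. Adding weeks: 2, 9, 16, 23 — the last one ≤ 29 is the 23rd.

Feb 23, 2008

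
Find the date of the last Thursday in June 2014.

2014-06-26

The first Thursday of June 2014 is June 5.
June 2014 has 30 days. Adding weeks: 5, 12, 19, 26 — the last one ≤ 30 is the 26th.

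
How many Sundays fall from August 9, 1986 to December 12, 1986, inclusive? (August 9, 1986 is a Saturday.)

August 9, 1986 is a Saturday; the first Sunday on or after it is August 10, 1986 (1 day later).
From August 10, 1986 to December 12, 1986: 21 + 30 + 31 + 30 + 12 = 124 days (rest of August, September, October, November, December).
124 ÷ 7 = 17 full weeks with remainder 5, so 17 more Sundays after the first → 18.

18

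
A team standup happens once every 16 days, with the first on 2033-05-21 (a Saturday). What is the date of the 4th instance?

2033-07-08

The 4th occurrence is 3 intervals after the first: 3 × 16 = 48 days after 2033-05-21.
May has 31 days — 10 days to the end of May leaves 38.
June has 30 days (8 left).
8 days into July → 2033-07-08.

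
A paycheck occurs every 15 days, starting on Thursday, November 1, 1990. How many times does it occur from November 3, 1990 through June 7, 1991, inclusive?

Occurrences land 15·i days after November 1, 1990 for i = 0, 1, 2, …
November 3, 1990 is 2 days after the start; 2 ÷ 15 = 0 remainder 2; since the remainder is 2, round up to i = 1. First occurrence in the window: #2 on November 16, 1990 (1×15 = 15 days in).
June 7, 1991 is 218 days after the start; 218 ÷ 15 = 14 remainder 8. Last occurrence in the window: #15 on May 30, 1991.
Occurrences #2 through #15: 14 in total.

14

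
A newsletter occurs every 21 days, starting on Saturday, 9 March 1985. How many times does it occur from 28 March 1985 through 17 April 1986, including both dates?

19

Occurrences land 21·i days after 9 March 1985 for i = 0, 1, 2, …
28 March 1985 is 19 days after the start; 19 ÷ 21 = 0 remainder 19; since the remainder is 19, round up to i = 1. First occurrence in the window: #2 on 30 March 1985 (1×21 = 21 days in).
17 April 1986 is 404 days after the start; 404 ÷ 21 = 19 remainder 5. Last occurrence in the window: #20 on 12 April 1986.
Occurrences #2 through #20: 19 in total.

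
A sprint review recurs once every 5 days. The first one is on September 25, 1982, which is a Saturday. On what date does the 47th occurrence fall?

The 47th occurrence is 46 intervals after the first: 46 × 5 = 230 days after September 25, 1982.
September has 30 days — 5 days to the end of September leaves 225.
October has 31 days (194 left).
November has 30 days (164 left).
December has 31 days (133 left).
January has 31 days (102 left).
February has 28 days (74 left).
March has 31 days (43 left).
April has 30 days (13 left).
13 days into May → May 13, 1983.

May 13, 1983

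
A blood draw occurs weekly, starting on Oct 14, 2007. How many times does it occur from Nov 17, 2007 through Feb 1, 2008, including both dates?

11

Occurrences land 7·i days after Oct 14, 2007 for i = 0, 1, 2, …
Nov 17, 2007 is 34 days after the start; 34 ÷ 7 = 4 remainder 6; since the remainder is 6, round up to i = 5. First occurrence in the window: #6 on Nov 18, 2007 (5×7 = 35 days in).
Feb 1, 2008 is 110 days after the start; 110 ÷ 7 = 15 remainder 5. Last occurrence in the window: #16 on Jan 27, 2008.
Occurrences #6 through #16: 11 in total.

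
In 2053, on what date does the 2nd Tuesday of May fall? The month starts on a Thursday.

May 13, 2053

May 2053 begins on a Thursday, so the first Tuesday is May 6 (5 days later).
The 2nd Tuesday is 1 weeks later: 6 + 7 = 13.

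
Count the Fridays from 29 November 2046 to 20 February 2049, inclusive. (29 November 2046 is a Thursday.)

29 November 2046 is a Thursday; the first Friday on or after it is 30 November 2046 (1 day later).
From 30 November 2046 to 20 February 2049: 31 + 365 + 366 + 51 = 813 days (rest of 2046, 2047, 2048, to 20 February 2049 in 2049).
813 ÷ 7 = 116 full weeks with remainder 1, so 116 more Fridays after the first → 117.

117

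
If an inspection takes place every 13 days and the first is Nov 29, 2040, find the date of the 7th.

The 7th occurrence is 6 intervals after the first: 6 × 13 = 78 days after Nov 29, 2040.
Nov has 30 days — 1 day to the end of Nov leaves 77.
Dec has 31 days (46 left).
Jan has 31 days (15 left).
15 days into Feb → Feb 15, 2041.

Feb 15, 2041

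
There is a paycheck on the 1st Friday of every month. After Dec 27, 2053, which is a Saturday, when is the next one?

Dec 2053 starts on a Monday, so its 1st Friday is Dec 5, 2053 (4 days in).
That is not after Dec 27, 2053, so look at Jan 2054.
Jan 2054 starts on a Thursday, so its 1st Friday is Jan 2, 2054 (1 day in).

Jan 2, 2054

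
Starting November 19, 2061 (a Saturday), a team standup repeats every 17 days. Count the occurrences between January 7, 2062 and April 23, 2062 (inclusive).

Occurrences land 17·i days after November 19, 2061 for i = 0, 1, 2, …
January 7, 2062 is 49 days after the start; 49 ÷ 17 = 2 remainder 15; since the remainder is 15, round up to i = 3. First occurrence in the window: #4 on January 9, 2062 (3×17 = 51 days in).
April 23, 2062 is 155 days after the start; 155 ÷ 17 = 9 remainder 2. Last occurrence in the window: #10 on April 21, 2062.
Occurrences #4 through #10: 7 in total.

7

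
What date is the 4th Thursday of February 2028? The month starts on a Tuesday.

February 2028 begins on a Tuesday, so the first Thursday is February 3 (2 days later).
The 4th Thursday is 3 weeks later: 3 + 21 = 24.

2028-02-24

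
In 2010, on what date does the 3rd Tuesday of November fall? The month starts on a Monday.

November 2010 begins on a Monday, so the first Tuesday is November 2 (1 day later).
The 3rd Tuesday is 2 weeks later: 2 + 14 = 16.

November 16, 2010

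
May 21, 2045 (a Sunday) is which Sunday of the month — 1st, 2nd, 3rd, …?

Day 21 falls in week ⌈21/7⌉ of the month.
Days 1–7 hold the 1st Sunday, 8–14 the 2nd, 15–21 the 3rd, 22–28 the 4th, 29–31 the 5th.
21 is in the range for the 3rd.

3rd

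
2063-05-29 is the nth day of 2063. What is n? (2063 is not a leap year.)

Days in months before May: 31 + 28 + 31 + 30 = 120.
Plus 29 days into May → day 149.

149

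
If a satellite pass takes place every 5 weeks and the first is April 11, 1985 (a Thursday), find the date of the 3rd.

June 20, 1985

The 3rd occurrence is 2 intervals after the first: 2 × 35 = 70 days after April 11, 1985.
April has 30 days — 19 days to the end of April leaves 51.
May has 31 days (20 left).
20 days into June → June 20, 1985.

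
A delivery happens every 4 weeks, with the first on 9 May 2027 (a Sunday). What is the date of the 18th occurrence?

27 August 2028

The 18th occurrence is 17 intervals after the first: 17 × 28 = 476 days after 9 May 2027.
May has 31 days — 22 days to the end of May leaves 454.
From end of May to end of 2027 is 214 days (240 left).
January has 31 days (209 left).
February has 29 days (180 left).
March has 31 days (149 left).
April has 30 days (119 left).
May has 31 days (88 left).
June has 30 days (58 left).
July has 31 days (27 left).
27 days into August → 27 August 2028.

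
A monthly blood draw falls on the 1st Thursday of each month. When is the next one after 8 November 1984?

6 December 1984

November 1984 starts on a Thursday, so its 1st Thursday is 1 November 1984.
That is not after 8 November 1984, so look at December 1984.
December 1984 starts on a Saturday, so its 1st Thursday is 6 December 1984 (5 days in).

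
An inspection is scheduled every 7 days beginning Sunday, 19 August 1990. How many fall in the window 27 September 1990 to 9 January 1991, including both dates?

Occurrences land 7·i days after 19 August 1990 for i = 0, 1, 2, …
27 September 1990 is 39 days after the start; 39 ÷ 7 = 5 remainder 4; since the remainder is 4, round up to i = 6. First occurrence in the window: #7 on 30 September 1990 (6×7 = 42 days in).
9 January 1991 is 143 days after the start; 143 ÷ 7 = 20 remainder 3. Last occurrence in the window: #21 on 6 January 1991.
Occurrences #7 through #21: 15 in total.

15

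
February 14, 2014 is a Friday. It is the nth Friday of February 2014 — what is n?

Day 14 falls in week ⌈14/7⌉ of the month.
Days 1–7 hold the 1st Friday, 8–14 the 2nd, 15–21 the 3rd, 22–28 the 4th, 29–31 the 5th.
14 is in the range for the 2nd.

2nd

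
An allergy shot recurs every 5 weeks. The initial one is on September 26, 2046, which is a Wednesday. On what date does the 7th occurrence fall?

April 24, 2047

The 7th occurrence is 6 intervals after the first: 6 × 35 = 210 days after September 26, 2046.
September has 30 days — 4 days to the end of September leaves 206.
October has 31 days (175 left).
November has 30 days (145 left).
December has 31 days (114 left).
January has 31 days (83 left).
February has 28 days (55 left).
March has 31 days (24 left).
24 days into April → April 24, 2047.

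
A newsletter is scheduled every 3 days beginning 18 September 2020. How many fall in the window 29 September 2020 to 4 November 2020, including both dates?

12

Occurrences land 3·i days after 18 September 2020 for i = 0, 1, 2, …
29 September 2020 is 11 days after the start; 11 ÷ 3 = 3 remainder 2; since the remainder is 2, round up to i = 4. First occurrence in the window: #5 on 30 September 2020 (4×3 = 12 days in).
4 November 2020 is 47 days after the start; 47 ÷ 3 = 15 remainder 2. Last occurrence in the window: #16 on 2 November 2020.
Occurrences #5 through #16: 12 in total.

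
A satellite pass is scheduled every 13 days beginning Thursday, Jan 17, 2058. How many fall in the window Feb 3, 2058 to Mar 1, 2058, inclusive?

Occurrences land 13·i days after Jan 17, 2058 for i = 0, 1, 2, …
Feb 3, 2058 is 17 days after the start; 17 ÷ 13 = 1 remainder 4; since the remainder is 4, round up to i = 2. First occurrence in the window: #3 on Feb 12, 2058 (2×13 = 26 days in).
Mar 1, 2058 is 43 days after the start; 43 ÷ 13 = 3 remainder 4. Last occurrence in the window: #4 on Feb 25, 2058.
Occurrences #3 through #4: 2 in total.

2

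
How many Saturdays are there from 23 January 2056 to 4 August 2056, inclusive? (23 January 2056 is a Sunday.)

27

23 January 2056 is a Sunday; the first Saturday on or after it is 29 January 2056 (6 days later).
From 29 January 2056 to 4 August 2056: 2 + 29 + 31 + 30 + 31 + 30 + 31 + 4 = 188 days (rest of January, February, March, April, May, June, July, August).
188 ÷ 7 = 26 full weeks with remainder 6, so 26 more Saturdays after the first → 27.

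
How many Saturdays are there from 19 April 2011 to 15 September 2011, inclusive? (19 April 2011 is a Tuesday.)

19 April 2011 is a Tuesday; the first Saturday on or after it is 23 April 2011 (4 days later).
From 23 April 2011 to 15 September 2011: 7 + 31 + 30 + 31 + 31 + 15 = 145 days (rest of April, May, June, July, August, September).
145 ÷ 7 = 20 full weeks with remainder 5, so 20 more Saturdays after the first → 21.

21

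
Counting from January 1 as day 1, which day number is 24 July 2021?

205

Days in months before July: 31 + 28 + 31 + 30 + 31 + 30 = 181.
Plus 24 days into July → day 205.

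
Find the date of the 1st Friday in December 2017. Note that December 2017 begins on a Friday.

December 2017 begins on a Friday, so the first Friday is December 1.

December 1, 2017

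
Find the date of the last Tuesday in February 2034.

The first Tuesday of February 2034 is February 7.
February 2034 has 28 days. Adding weeks: 7, 14, 21, 28 — the last one ≤ 28 is the 28th.

2034-02-28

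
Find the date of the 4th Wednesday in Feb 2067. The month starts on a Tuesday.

Feb 2067 begins on a Tuesday, so the first Wednesday is Feb 2 (1 day later).
The 4th Wednesday is 3 weeks later: 2 + 21 = 23.

Feb 23, 2067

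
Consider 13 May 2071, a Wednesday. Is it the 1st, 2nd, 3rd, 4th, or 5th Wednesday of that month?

2nd

Day 13 falls in week ⌈13/7⌉ of the month.
Days 1–7 hold the 1st Wednesday, 8–14 the 2nd, 15–21 the 3rd, 22–28 the 4th, 29–31 the 5th.
13 is in the range for the 2nd.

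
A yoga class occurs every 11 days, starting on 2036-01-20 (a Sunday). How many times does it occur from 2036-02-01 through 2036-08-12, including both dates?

Occurrences land 11·i days after 2036-01-20 for i = 0, 1, 2, …
2036-02-01 is 12 days after the start; 12 ÷ 11 = 1 remainder 1; since the remainder is 1, round up to i = 2. First occurrence in the window: #3 on 2036-02-11 (2×11 = 22 days in).
2036-08-12 is 205 days after the start; 205 ÷ 11 = 18 remainder 7. Last occurrence in the window: #19 on 2036-08-05.
Occurrences #3 through #19: 17 in total.

17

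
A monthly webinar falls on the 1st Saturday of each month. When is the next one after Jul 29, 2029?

Aug 4, 2029

Jul 2029 starts on a Sunday, so its 1st Saturday is Jul 7, 2029 (6 days in).
That is not after Jul 29, 2029, so look at Aug 2029.
Aug 2029 starts on a Wednesday, so its 1st Saturday is Aug 4, 2029 (3 days in).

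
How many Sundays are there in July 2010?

July 1, 2010 is a Thursday; the first Sunday on or after it is July 4, 2010 (3 days later).
From July 4, 2010 to July 31, 2010 is 31 − 4 = 27 days.
27 ÷ 7 = 3 full weeks with remainder 6, so 3 more Sundays after the first → 4.

4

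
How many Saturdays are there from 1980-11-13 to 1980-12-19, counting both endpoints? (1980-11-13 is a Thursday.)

1980-11-13 is a Thursday; the first Saturday on or after it is 1980-11-15 (2 days later).
From 1980-11-15 to 1980-12-19: 15 + 19 = 34 days (rest of November, December).
34 ÷ 7 = 4 full weeks with remainder 6, so 4 more Saturdays after the first → 5.

5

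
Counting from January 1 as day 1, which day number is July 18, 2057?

Days in months before July: 31 + 28 + 31 + 30 + 31 + 30 = 181.
Plus 18 days into July → day 199.

199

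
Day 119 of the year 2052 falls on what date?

Jan has 31 days (119 − 31 = 88 remain).
Feb has 29 days (88 − 29 = 59 remain).
Mar has 31 days (59 − 31 = 28 remain).
28 into Apr → Apr 28.

Apr 28, 2052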